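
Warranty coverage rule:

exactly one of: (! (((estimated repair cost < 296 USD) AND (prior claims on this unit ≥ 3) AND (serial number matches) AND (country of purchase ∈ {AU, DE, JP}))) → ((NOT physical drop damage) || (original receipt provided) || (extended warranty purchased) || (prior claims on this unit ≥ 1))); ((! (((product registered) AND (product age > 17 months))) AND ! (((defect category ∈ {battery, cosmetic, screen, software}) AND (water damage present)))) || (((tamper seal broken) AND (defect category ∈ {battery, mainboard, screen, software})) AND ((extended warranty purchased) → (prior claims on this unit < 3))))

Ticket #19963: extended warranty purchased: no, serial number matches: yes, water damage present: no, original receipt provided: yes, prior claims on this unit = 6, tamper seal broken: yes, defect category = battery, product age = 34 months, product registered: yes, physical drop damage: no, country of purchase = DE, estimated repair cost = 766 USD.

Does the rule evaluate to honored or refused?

Atomic conditions:
  estimated repair cost < 296 USD: 766 < 296 is false
  prior claims on this unit ≥ 3: 6 ≥ 3 is true
  serial number matches: yes → true
  country of purchase ∈ {AU, DE, JP}: DE is in the set → true
  NOT physical drop damage: no → true
  original receipt provided: yes → true
  extended warranty purchased: no → false
  prior claims on this unit ≥ 1: 6 ≥ 1 is true
  product registered: yes → true
  product age > 17 months: 34 > 17 is true
  defect category ∈ {battery, cosmetic, screen, software}: battery is in the set → true
  water damage present: no → false
  tamper seal broken: yes → true
  defect category ∈ {battery, mainboard, screen, software}: battery is in the set → true
  prior claims on this unit < 3: 6 < 3 is false
Combine:
[1.1.1] false AND true AND true AND true = false
[1.1] NOT false = true
[1.2] true OR true OR false OR true = true
[1] true → true = true
[2.1.1.1] true AND true = true
[2.1.1] NOT true = false
[2.1.2.1] true AND false = false
[2.1.2] NOT false = true
[2.1] false AND true = false
[2.2.1] true AND true = true
[2.2.2] false → false (antecedent false ⇒ implication holds) = true
[2.2] true AND true = true
[2] false OR true = true
[root] exactly-one(true, true) = false
Overall: false → refused

Refused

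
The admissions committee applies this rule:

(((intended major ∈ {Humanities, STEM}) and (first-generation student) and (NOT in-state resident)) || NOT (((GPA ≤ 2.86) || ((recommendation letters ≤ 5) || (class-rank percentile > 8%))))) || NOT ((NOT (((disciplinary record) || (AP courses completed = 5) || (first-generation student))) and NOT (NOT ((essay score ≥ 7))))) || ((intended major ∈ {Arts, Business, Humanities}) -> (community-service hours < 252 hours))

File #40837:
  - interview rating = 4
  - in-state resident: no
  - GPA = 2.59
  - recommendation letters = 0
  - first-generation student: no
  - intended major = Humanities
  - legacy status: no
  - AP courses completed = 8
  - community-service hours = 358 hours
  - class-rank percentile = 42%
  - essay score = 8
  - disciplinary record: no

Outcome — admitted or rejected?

Rejected

Atomic conditions:
  intended major ∈ {Humanities, STEM}: Humanities is in the set → true
  first-generation student: no → false
  NOT in-state resident: no → true
  GPA ≤ 2.86: 2.59 ≤ 2.86 is true
  recommendation letters ≤ 5: 0 ≤ 5 is true
  class-rank percentile > 8%: 42 > 8 is true
  disciplinary record: no → false
  AP courses completed = 5: 8 == 5 is false
  essay score ≥ 7: 8 ≥ 7 is true
  intended major ∈ {Arts, Business, Humanities}: Humanities is in the set → true
  community-service hours < 252 hours: 358 < 252 is false
Combine:
[1.1] true AND false AND true = false
[1.2.1.2] true OR true = true
[1.2.1] true OR true = true
[1.2] NOT true = false
[1] false OR false = false
[2.1.1.1] false OR false OR false = false
[2.1.1] NOT false = true
[2.1.2.1] NOT true = false
[2.1.2] NOT false = true
[2.1] true AND true = true
[2] NOT true = false
[3] true → false = false
[root] false OR false OR false = false
Overall: false → rejected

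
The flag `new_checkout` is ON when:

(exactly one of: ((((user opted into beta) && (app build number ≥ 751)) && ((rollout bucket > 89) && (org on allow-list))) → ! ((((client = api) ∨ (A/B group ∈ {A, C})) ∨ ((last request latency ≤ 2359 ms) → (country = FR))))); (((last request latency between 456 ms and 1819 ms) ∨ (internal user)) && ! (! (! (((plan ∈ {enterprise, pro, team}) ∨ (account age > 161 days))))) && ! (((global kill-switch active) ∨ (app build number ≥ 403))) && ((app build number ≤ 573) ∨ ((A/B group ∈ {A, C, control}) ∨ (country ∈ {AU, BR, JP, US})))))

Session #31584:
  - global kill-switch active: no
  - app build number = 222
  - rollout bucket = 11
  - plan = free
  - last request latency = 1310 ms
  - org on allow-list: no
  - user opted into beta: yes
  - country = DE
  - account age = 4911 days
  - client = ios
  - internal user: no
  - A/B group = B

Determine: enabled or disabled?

Atomic conditions:
  user opted into beta: yes → true
  app build number ≥ 751: 222 ≥ 751 is false
  rollout bucket > 89: 11 > 89 is false
  org on allow-list: no → false
  client = api: ios == api is false
  A/B group ∈ {A, C}: B is not in the set → false
  last request latency ≤ 2359 ms: 1310 ≤ 2359 is true
  country = FR: DE == FR is false
  last request latency between 456 ms and 1819 ms: 1310 in [456, 1819] is true
  internal user: no → false
  plan ∈ {enterprise, pro, team}: free is not in the set → false
  account age > 161 days: 4911 > 161 is true
  global kill-switch active: no → false
  app build number ≥ 403: 222 ≥ 403 is false
  app build number ≤ 573: 222 ≤ 573 is true
  A/B group ∈ {A, C, control}: B is not in the set → false
  country ∈ {AU, BR, JP, US}: DE is not in the set → false
Combine:
[1.1.1] true AND false = false
[1.1.2] false AND false = false
[1.1] false AND false = false
[1.2.1.1] false OR false = false
[1.2.1.2] true → false = false
[1.2.1] false OR false = false
[1.2] NOT false = true
[1] false → true (antecedent false ⇒ implication holds) = true
[2.1] true OR false = true
[2.2.1.1.1] false OR true = true
[2.2.1.1] NOT true = false
[2.2.1] NOT false = true
[2.2] NOT true = false
[2.3.1] false OR false = false
[2.3] NOT false = true
[2.4.2] false OR false = false
[2.4] true OR false = true
[2] true AND false AND true AND true = false
[root] exactly-one(true, false) = true
Overall: true → enabled

Enabled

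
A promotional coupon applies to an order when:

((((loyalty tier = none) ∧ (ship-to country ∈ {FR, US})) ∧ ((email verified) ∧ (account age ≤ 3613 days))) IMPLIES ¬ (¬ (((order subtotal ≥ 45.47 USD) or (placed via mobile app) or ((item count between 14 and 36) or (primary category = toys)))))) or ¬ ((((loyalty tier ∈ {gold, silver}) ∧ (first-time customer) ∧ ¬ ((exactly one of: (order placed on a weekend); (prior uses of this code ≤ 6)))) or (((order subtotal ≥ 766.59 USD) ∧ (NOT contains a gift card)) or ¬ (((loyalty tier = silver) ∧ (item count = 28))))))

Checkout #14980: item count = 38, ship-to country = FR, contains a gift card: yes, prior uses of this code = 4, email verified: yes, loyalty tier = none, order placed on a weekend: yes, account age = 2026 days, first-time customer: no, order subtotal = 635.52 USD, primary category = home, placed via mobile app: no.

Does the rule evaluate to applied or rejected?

Applied

Atomic conditions:
  loyalty tier = none: none == none is true
  ship-to country ∈ {FR, US}: FR is in the set → true
  email verified: yes → true
  account age ≤ 3613 days: 2026 ≤ 3613 is true
  order subtotal ≥ 45.47 USD: 635.52 ≥ 45.47 is true
  placed via mobile app: no → false
  item count between 14 and 36: 38 in [14, 36] is false
  primary category = toys: home == toys is false
  loyalty tier ∈ {gold, silver}: none is not in the set → false
  first-time customer: no → false
  order placed on a weekend: yes → true
  prior uses of this code ≤ 6: 4 ≤ 6 is true
  order subtotal ≥ 766.59 USD: 635.52 ≥ 766.59 is false
  NOT contains a gift card: yes → false
  loyalty tier = silver: none == silver is false
  item count = 28: 38 == 28 is false
Combine:
[1.1.1] true AND true = true
[1.1.2] true AND true = true
[1.1] true AND true = true
[1.2.1.1.3] false OR false = false
[1.2.1.1] true OR false OR false = true
[1.2.1] NOT true = false
[1.2] NOT false = true
[1] true → true = true
[2.1.1.3.1] exactly-one(true, true) = false
[2.1.1.3] NOT false = true
[2.1.1] false AND false AND true = false
[2.1.2.1] false AND false = false
[2.1.2.2.1] false AND false = false
[2.1.2.2] NOT false = true
[2.1.2] false OR true = true
[2.1] false OR true = true
[2] NOT true = false
[root] true OR false = true
Overall: true → applied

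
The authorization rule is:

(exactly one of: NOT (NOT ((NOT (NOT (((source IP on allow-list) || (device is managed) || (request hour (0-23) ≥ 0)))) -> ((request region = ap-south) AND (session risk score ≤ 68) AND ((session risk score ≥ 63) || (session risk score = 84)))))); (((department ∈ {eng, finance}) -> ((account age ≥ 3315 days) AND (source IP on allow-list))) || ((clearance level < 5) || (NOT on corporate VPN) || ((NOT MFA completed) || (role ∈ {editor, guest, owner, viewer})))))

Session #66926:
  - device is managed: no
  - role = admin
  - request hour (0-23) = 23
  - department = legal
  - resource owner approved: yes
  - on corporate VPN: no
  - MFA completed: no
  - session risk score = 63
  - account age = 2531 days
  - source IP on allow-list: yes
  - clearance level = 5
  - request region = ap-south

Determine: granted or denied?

Denied

Atomic conditions:
  source IP on allow-list: yes → true
  device is managed: no → false
  request hour (0-23) ≥ 0: 23 ≥ 0 is true
  request region = ap-south: ap-south == ap-south is true
  session risk score ≤ 68: 63 ≤ 68 is true
  session risk score ≥ 63: 63 ≥ 63 is true
  session risk score = 84: 63 == 84 is false
  department ∈ {eng, finance}: legal is not in the set → false
  account age ≥ 3315 days: 2531 ≥ 3315 is false
  clearance level < 5: 5 < 5 is false
  NOT on corporate VPN: no → true
  NOT MFA completed: no → true
  role ∈ {editor, guest, owner, viewer}: admin is not in the set → false
Combine:
[1.1.1.1.1.1] true OR false OR true = true
[1.1.1.1.1] NOT true = false
[1.1.1.1] NOT false = true
[1.1.1.2.3] true OR false = true
[1.1.1.2] true AND true AND true = true
[1.1.1] true → true = true
[1.1] NOT true = false
[1] NOT false = true
[2.1.2] false AND true = false
[2.1] false → false (antecedent false ⇒ implication holds) = true
[2.2.3] true OR false = true
[2.2] false OR true OR true = true
[2] true OR true = true
[root] exactly-one(true, true) = false
Overall: false → denied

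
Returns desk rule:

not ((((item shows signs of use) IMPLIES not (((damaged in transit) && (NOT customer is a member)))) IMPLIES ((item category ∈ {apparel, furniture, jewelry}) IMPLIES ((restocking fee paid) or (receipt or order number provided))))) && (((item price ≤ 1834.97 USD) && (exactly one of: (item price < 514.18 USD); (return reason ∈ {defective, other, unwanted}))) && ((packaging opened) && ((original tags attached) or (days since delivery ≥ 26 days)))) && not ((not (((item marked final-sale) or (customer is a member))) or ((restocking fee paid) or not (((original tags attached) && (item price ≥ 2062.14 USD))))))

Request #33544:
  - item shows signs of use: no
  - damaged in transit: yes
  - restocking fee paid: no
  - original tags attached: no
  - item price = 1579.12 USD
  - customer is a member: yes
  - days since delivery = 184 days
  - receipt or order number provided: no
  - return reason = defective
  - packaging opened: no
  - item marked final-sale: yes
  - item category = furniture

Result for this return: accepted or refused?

Atomic conditions:
  item shows signs of use: no → false
  damaged in transit: yes → true
  NOT customer is a member: yes → false
  item category ∈ {apparel, furniture, jewelry}: furniture is in the set → true
  restocking fee paid: no → false
  receipt or order number provided: no → false
  item price ≤ 1834.97 USD: 1579.12 ≤ 1834.97 is true
  item price < 514.18 USD: 1579.12 < 514.18 is false
  return reason ∈ {defective, other, unwanted}: defective is in the set → true
  packaging opened: no → false
  original tags attached: no → false
  days since delivery ≥ 26 days: 184 ≥ 26 is true
  item marked final-sale: yes → true
  customer is a member: yes → true
  item price ≥ 2062.14 USD: 1579.12 ≥ 2062.14 is false
Combine:
[1.1.1.2.1] true AND false = false
[1.1.1.2] NOT false = true
[1.1.1] false → true (antecedent false ⇒ implication holds) = true
[1.1.2.2] false OR false = false
[1.1.2] true → false = false
[1.1] true → false = false
[1] NOT false = true
[2.1.2] exactly-one(false, true) = true
[2.1] true AND true = true
[2.2.2] false OR true = true
[2.2] false AND true = false
[2] true AND false = false
[3.1.1.1] true OR true = true
[3.1.1] NOT true = false
[3.1.2.2.1] false AND false = false
[3.1.2.2] NOT false = true
[3.1.2] false OR true = true
[3.1] false OR true = true
[3] NOT true = false
[root] true AND false AND false = false
Overall: false → refused

Refused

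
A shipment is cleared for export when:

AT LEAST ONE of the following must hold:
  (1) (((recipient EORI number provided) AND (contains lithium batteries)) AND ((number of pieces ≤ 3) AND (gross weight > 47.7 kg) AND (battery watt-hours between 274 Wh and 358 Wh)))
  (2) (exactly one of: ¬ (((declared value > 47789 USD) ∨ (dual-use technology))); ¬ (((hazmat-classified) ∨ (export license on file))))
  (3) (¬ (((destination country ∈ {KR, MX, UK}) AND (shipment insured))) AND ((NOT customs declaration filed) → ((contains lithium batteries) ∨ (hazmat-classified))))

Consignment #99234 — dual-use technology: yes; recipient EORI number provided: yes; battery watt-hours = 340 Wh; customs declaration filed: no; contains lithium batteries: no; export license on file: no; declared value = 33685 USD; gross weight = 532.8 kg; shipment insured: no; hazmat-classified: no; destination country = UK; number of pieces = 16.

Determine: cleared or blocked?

Atomic conditions:
  recipient EORI number provided: yes → true
  contains lithium batteries: no → false
  number of pieces ≤ 3: 16 ≤ 3 is false
  gross weight > 47.7 kg: 532.8 > 47.7 is true
  battery watt-hours between 274 Wh and 358 Wh: 340 in [274, 358] is true
  declared value > 47789 USD: 33685 > 47789 is false
  dual-use technology: yes → true
  hazmat-classified: no → false
  export license on file: no → false
  destination country ∈ {KR, MX, UK}: UK is in the set → true
  shipment insured: no → false
  NOT customs declaration filed: no → true
Combine:
[1.1] true AND false = false
[1.2] false AND true AND true = false
[1] false AND false = false
[2.1.1] false OR true = true
[2.1] NOT true = false
[2.2.1] false OR false = false
[2.2] NOT false = true
[2] exactly-one(false, true) = true
[3.1.1] true AND false = false
[3.1] NOT false = true
[3.2.2] false OR false = false
[3.2] true → false = false
[3] true AND false = false
[root] false OR true OR false = true
Overall: true → cleared

Cleared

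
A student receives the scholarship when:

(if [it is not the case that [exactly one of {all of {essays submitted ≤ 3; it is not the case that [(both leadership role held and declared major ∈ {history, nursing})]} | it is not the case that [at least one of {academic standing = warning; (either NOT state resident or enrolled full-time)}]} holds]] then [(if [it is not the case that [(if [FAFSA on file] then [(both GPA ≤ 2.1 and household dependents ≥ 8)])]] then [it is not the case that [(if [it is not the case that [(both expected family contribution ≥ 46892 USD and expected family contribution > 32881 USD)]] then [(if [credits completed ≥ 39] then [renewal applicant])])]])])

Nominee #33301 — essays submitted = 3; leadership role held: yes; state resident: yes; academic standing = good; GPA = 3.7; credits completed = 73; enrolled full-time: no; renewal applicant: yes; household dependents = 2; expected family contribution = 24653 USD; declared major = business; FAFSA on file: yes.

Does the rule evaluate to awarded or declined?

Atomic conditions:
  essays submitted ≤ 3: 3 ≤ 3 is true
  leadership role held: yes → true
  declared major ∈ {history, nursing}: business is not in the set → false
  academic standing = warning: good == warning is false
  NOT state resident: yes → false
  enrolled full-time: no → false
  FAFSA on file: yes → true
  GPA ≤ 2.1: 3.7 ≤ 2.1 is false
  household dependents ≥ 8: 2 ≥ 8 is false
  expected family contribution ≥ 46892 USD: 24653 ≥ 46892 is false
  expected family contribution > 32881 USD: 24653 > 32881 is false
  credits completed ≥ 39: 73 ≥ 39 is true
  renewal applicant: yes → true
Combine:
[1.1.1.2.1] true AND false = false
[1.1.1.2] NOT false = true
[1.1.1] true AND true = true
[1.1.2.1.2] false OR false = false
[1.1.2.1] false OR false = false
[1.1.2] NOT false = true
[1.1] exactly-one(true, true) = false
[1] NOT false = true
[2.1.1.2] false AND false = false
[2.1.1] true → false = false
[2.1] NOT false = true
[2.2.1.1.1] false AND false = false
[2.2.1.1] NOT false = true
[2.2.1.2] true → true = true
[2.2.1] true → true = true
[2.2] NOT true = false
[2] true → false = false
[root] true → false = false
Overall: false → declined

Declined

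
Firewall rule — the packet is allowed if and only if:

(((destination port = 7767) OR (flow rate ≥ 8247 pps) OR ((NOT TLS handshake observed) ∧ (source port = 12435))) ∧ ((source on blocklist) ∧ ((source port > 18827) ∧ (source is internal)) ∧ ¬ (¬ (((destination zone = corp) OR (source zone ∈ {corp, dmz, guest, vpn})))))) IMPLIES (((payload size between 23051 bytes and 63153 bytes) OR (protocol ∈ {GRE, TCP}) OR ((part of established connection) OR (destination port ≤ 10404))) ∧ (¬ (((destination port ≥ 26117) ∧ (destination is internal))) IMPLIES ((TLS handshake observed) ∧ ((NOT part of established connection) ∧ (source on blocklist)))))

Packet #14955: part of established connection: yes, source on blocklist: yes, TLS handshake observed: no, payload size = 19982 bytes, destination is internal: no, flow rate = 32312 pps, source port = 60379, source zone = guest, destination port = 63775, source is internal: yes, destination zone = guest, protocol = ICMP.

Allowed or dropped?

Atomic conditions:
  destination port = 7767: 63775 == 7767 is false
  flow rate ≥ 8247 pps: 32312 ≥ 8247 is true
  NOT TLS handshake observed: no → true
  source port = 12435: 60379 == 12435 is false
  source on blocklist: yes → true
  source port > 18827: 60379 > 18827 is true
  source is internal: yes → true
  destination zone = corp: guest == corp is false
  source zone ∈ {corp, dmz, guest, vpn}: guest is in the set → true
  payload size between 23051 bytes and 63153 bytes: 19982 in [23051, 63153] is false
  protocol ∈ {GRE, TCP}: ICMP is not in the set → false
  part of established connection: yes → true
  destination port ≤ 10404: 63775 ≤ 10404 is false
  destination port ≥ 26117: 63775 ≥ 26117 is true
  destination is internal: no → false
  TLS handshake observed: no → false
  NOT part of established connection: yes → false
Combine:
[1.1.3] true AND false = false
[1.1] false OR true OR false = true
[1.2.2] true AND true = true
[1.2.3.1.1] false OR true = true
[1.2.3.1] NOT true = false
[1.2.3] NOT false = true
[1.2] true AND true AND true = true
[1] true AND true = true
[2.1.3] true OR false = true
[2.1] false OR false OR true = true
[2.2.1.1] true AND false = false
[2.2.1] NOT false = true
[2.2.2.2] false AND true = false
[2.2.2] false AND false = false
[2.2] true → false = false
[2] true AND false = false
[root] true → false = false
Overall: false → dropped

Dropped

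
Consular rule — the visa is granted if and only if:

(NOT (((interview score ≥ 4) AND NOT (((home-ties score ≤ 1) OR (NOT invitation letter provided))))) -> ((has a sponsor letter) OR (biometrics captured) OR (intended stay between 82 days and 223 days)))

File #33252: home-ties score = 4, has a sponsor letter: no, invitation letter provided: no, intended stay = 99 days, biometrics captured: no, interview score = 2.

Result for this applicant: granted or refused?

Atomic conditions:
  interview score ≥ 4: 2 ≥ 4 is false
  home-ties score ≤ 1: 4 ≤ 1 is false
  NOT invitation letter provided: no → true
  has a sponsor letter: no → false
  biometrics captured: no → false
  intended stay between 82 days and 223 days: 99 in [82, 223] is true
Combine:
[1.1.2.1] false OR true = true
[1.1.2] NOT true = false
[1.1] false AND false = false
[1] NOT false = true
[2] false OR false OR true = true
[root] true → true = true
Overall: true → granted

Granted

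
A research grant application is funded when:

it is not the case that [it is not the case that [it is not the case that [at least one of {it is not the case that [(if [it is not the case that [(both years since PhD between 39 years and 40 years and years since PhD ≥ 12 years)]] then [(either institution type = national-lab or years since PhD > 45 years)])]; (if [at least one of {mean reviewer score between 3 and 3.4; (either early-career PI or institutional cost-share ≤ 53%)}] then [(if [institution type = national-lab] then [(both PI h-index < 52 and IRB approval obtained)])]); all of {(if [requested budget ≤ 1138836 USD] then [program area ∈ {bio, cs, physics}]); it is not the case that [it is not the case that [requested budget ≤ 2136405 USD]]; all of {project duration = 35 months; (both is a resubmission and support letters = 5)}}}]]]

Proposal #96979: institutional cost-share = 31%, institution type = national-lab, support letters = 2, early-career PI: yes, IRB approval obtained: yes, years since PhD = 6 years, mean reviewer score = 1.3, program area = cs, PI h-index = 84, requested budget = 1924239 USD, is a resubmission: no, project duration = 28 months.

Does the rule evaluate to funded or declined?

Atomic conditions:
  years since PhD between 39 years and 40 years: 6 in [39, 40] is false
  years since PhD ≥ 12 years: 6 ≥ 12 is false
  institution type = national-lab: national-lab == national-lab is true
  years since PhD > 45 years: 6 > 45 is false
  mean reviewer score between 3 and 3.4: 1.3 in [3, 3.4] is false
  early-career PI: yes → true
  institutional cost-share ≤ 53%: 31 ≤ 53 is true
  PI h-index < 52: 84 < 52 is false
  IRB approval obtained: yes → true
  requested budget ≤ 1138836 USD: 1924239 ≤ 1138836 is false
  program area ∈ {bio, cs, physics}: cs is in the set → true
  requested budget ≤ 2136405 USD: 1924239 ≤ 2136405 is true
  project duration = 35 months: 28 == 35 is false
  is a resubmission: no → false
  support letters = 5: 2 == 5 is false
Combine:
[1.1.1.1.1.1.1] false AND false = false
[1.1.1.1.1.1] NOT false = true
[1.1.1.1.1.2] true OR false = true
[1.1.1.1.1] true → true = true
[1.1.1.1] NOT true = false
[1.1.1.2.1.2] true OR true = true
[1.1.1.2.1] false OR true = true
[1.1.1.2.2.2] false AND true = false
[1.1.1.2.2] true → false = false
[1.1.1.2] true → false = false
[1.1.1.3.1] false → true (antecedent false ⇒ implication holds) = true
[1.1.1.3.2.1] NOT true = false
[1.1.1.3.2] NOT false = true
[1.1.1.3.3.2] false AND false = false
[1.1.1.3.3] false AND false = false
[1.1.1.3] true AND true AND false = false
[1.1.1] false OR false OR false = false
[1.1] NOT false = true
[1] NOT true = false
[root] NOT false = true
Overall: true → funded

Funded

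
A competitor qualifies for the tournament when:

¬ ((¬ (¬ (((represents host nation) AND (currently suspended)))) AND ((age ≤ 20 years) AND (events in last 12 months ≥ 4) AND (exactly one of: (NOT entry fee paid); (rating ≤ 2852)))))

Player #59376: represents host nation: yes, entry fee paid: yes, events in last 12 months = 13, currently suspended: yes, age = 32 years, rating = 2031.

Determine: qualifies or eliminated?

Qualifies

Atomic conditions:
  represents host nation: yes → true
  currently suspended: yes → true
  age ≤ 20 years: 32 ≤ 20 is false
  events in last 12 months ≥ 4: 13 ≥ 4 is true
  NOT entry fee paid: yes → false
  rating ≤ 2852: 2031 ≤ 2852 is true
Combine:
[1.1.1.1] true AND true = true
[1.1.1] NOT true = false
[1.1] NOT false = true
[1.2.3] exactly-one(false, true) = true
[1.2] false AND true AND true = false
[1] true AND false = false
[root] NOT false = true
Overall: true → qualifies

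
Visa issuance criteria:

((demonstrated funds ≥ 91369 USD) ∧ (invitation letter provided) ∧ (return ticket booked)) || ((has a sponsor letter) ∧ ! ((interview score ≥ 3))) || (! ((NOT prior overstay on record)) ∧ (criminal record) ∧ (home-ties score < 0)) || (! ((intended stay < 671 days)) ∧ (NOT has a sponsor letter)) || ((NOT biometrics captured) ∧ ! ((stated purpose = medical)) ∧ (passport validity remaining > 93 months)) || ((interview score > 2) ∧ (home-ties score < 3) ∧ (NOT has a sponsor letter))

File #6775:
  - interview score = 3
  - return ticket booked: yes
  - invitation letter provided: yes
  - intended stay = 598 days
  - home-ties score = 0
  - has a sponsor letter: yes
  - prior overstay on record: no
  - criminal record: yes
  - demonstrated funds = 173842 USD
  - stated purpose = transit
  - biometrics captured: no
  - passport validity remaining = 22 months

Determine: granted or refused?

Granted

Atomic conditions:
  demonstrated funds ≥ 91369 USD: 173842 ≥ 91369 is true
  invitation letter provided: yes → true
  return ticket booked: yes → true
  has a sponsor letter: yes → true
  interview score ≥ 3: 3 ≥ 3 is true
  NOT prior overstay on record: no → true
  criminal record: yes → true
  home-ties score < 0: 0 < 0 is false
  intended stay < 671 days: 598 < 671 is true
  NOT has a sponsor letter: yes → false
  NOT biometrics captured: no → true
  stated purpose = medical: transit == medical is false
  passport validity remaining > 93 months: 22 > 93 is false
  interview score > 2: 3 > 2 is true
  home-ties score < 3: 0 < 3 is true
Combine:
[1] true AND true AND true = true
[2.2] NOT true = false
[2] true AND false = false
[3.1] NOT true = false
[3] false AND true AND false = false
[4.1] NOT true = false
[4] false AND false = false
[5.2] NOT false = true
[5] true AND true AND false = false
[6] true AND true AND false = false
[root] true OR false OR false OR false OR false OR false = true
Overall: true → granted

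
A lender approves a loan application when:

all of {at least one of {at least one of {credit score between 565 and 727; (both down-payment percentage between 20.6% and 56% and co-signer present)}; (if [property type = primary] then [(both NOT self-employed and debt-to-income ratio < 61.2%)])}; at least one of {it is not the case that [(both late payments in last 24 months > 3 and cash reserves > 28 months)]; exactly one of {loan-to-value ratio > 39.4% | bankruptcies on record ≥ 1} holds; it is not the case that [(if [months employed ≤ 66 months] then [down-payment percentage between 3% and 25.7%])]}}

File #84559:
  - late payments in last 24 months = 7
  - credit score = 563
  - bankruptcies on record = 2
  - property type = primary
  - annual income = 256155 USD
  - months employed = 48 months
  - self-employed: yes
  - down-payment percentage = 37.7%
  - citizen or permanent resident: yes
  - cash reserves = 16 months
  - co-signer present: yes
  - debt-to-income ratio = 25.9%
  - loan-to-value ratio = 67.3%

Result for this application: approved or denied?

Atomic conditions:
  credit score between 565 and 727: 563 in [565, 727] is false
  down-payment percentage between 20.6% and 56%: 37.7 in [20.6, 56] is true
  co-signer present: yes → true
  property type = primary: primary == primary is true
  NOT self-employed: yes → false
  debt-to-income ratio < 61.2%: 25.9 < 61.2 is true
  late payments in last 24 months > 3: 7 > 3 is true
  cash reserves > 28 months: 16 > 28 is false
  loan-to-value ratio > 39.4%: 67.3 > 39.4 is true
  bankruptcies on record ≥ 1: 2 ≥ 1 is true
  months employed ≤ 66 months: 48 ≤ 66 is true
  down-payment percentage between 3% and 25.7%: 37.7 in [3, 25.7] is false
Combine:
[1.1.2] true AND true = true
[1.1] false OR true = true
[1.2.2] false AND true = false
[1.2] true → false = false
[1] true OR false = true
[2.1.1] true AND false = false
[2.1] NOT false = true
[2.2] exactly-one(true, true) = false
[2.3.1] true → false = false
[2.3] NOT false = true
[2] true OR false OR true = true
[root] true AND true = true
Overall: true → approved

Approved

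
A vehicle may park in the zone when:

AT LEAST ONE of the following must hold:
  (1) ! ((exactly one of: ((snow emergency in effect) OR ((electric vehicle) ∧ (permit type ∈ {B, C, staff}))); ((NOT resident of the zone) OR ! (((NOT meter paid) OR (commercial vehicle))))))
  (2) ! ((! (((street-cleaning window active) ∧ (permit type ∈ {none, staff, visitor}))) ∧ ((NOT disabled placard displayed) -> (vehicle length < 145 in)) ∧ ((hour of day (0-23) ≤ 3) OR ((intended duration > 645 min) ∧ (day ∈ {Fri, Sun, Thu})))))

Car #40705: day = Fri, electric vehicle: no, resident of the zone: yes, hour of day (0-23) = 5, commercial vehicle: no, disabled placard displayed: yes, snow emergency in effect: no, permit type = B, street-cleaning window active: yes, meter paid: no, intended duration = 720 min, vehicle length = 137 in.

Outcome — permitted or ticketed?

Atomic conditions:
  snow emergency in effect: no → false
  electric vehicle: no → false
  permit type ∈ {B, C, staff}: B is in the set → true
  NOT resident of the zone: yes → false
  NOT meter paid: no → true
  commercial vehicle: no → false
  street-cleaning window active: yes → true
  permit type ∈ {none, staff, visitor}: B is not in the set → false
  NOT disabled placard displayed: yes → false
  vehicle length < 145 in: 137 < 145 is true
  hour of day (0-23) ≤ 3: 5 ≤ 3 is false
  intended duration > 645 min: 720 > 645 is true
  day ∈ {Fri, Sun, Thu}: Fri is in the set → true
Combine:
[1.1.1.2] false AND true = false
[1.1.1] false OR false = false
[1.1.2.2.1] true OR false = true
[1.1.2.2] NOT true = false
[1.1.2] false OR false = false
[1.1] exactly-one(false, false) = false
[1] NOT false = true
[2.1.1.1] true AND false = false
[2.1.1] NOT false = true
[2.1.2] false → true (antecedent false ⇒ implication holds) = true
[2.1.3.2] true AND true = true
[2.1.3] false OR true = true
[2.1] true AND true AND true = true
[2] NOT true = false
[root] true OR false = true
Overall: true → permitted

Permitted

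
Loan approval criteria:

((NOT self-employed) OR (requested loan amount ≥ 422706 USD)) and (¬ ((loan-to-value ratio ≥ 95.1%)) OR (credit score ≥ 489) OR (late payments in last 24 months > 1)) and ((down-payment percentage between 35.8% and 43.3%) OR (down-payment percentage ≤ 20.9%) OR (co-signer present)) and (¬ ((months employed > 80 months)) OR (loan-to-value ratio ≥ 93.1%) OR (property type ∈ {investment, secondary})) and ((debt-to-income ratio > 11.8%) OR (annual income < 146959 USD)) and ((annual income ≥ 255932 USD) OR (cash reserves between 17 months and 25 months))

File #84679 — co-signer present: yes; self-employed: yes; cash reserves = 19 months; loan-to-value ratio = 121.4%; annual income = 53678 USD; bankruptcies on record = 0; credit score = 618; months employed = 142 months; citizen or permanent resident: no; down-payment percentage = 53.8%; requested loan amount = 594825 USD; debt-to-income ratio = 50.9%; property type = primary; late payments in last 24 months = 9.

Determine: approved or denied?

Atomic conditions:
  NOT self-employed: yes → false
  requested loan amount ≥ 422706 USD: 594825 ≥ 422706 is true
  loan-to-value ratio ≥ 95.1%: 121.4 ≥ 95.1 is true
  credit score ≥ 489: 618 ≥ 489 is true
  late payments in last 24 months > 1: 9 > 1 is true
  down-payment percentage between 35.8% and 43.3%: 53.8 in [35.8, 43.3] is false
  down-payment percentage ≤ 20.9%: 53.8 ≤ 20.9 is false
  co-signer present: yes → true
  months employed > 80 months: 142 > 80 is true
  loan-to-value ratio ≥ 93.1%: 121.4 ≥ 93.1 is true
  property type ∈ {investment, secondary}: primary is not in the set → false
  debt-to-income ratio > 11.8%: 50.9 > 11.8 is true
  annual income < 146959 USD: 53678 < 146959 is true
  annual income ≥ 255932 USD: 53678 ≥ 255932 is false
  cash reserves between 17 months and 25 months: 19 in [17, 25] is true
Combine:
[1] false OR true = true
[2.1] NOT true = false
[2] false OR true OR true = true
[3] false OR false OR true = true
[4.1] NOT true = false
[4] false OR true OR false = true
[5] true OR true = true
[6] false OR true = true
[root] true AND true AND true AND true AND true AND true = true
Overall: true → approved

Approved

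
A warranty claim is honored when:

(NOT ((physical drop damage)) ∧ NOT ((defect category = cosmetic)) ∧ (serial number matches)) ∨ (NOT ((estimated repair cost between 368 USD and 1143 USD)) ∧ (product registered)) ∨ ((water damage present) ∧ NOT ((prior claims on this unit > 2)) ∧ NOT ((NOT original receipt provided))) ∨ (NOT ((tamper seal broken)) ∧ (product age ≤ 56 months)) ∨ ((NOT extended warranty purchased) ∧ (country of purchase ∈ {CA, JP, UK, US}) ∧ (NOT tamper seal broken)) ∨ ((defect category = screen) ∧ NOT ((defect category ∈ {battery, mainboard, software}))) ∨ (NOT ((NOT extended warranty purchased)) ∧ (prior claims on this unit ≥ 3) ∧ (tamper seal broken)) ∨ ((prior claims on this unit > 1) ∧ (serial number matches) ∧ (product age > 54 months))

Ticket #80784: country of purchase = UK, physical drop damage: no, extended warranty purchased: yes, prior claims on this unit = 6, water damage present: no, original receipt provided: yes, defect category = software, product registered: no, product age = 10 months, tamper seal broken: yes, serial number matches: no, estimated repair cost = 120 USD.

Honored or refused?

Atomic conditions:
  physical drop damage: no → false
  defect category = cosmetic: software == cosmetic is false
  serial number matches: no → false
  estimated repair cost between 368 USD and 1143 USD: 120 in [368, 1143] is false
  product registered: no → false
  water damage present: no → false
  prior claims on this unit > 2: 6 > 2 is true
  NOT original receipt provided: yes → false
  tamper seal broken: yes → true
  product age ≤ 56 months: 10 ≤ 56 is true
  NOT extended warranty purchased: yes → false
  country of purchase ∈ {CA, JP, UK, US}: UK is in the set → true
  NOT tamper seal broken: yes → false
  defect category = screen: software == screen is false
  defect category ∈ {battery, mainboard, software}: software is in the set → true
  prior claims on this unit ≥ 3: 6 ≥ 3 is true
  prior claims on this unit > 1: 6 > 1 is true
  product age > 54 months: 10 > 54 is false
Combine:
[1.1] NOT false = true
[1.2] NOT false = true
[1] true AND true AND false = false
[2.1] NOT false = true
[2] true AND false = false
[3.2] NOT true = false
[3.3] NOT false = true
[3] false AND false AND true = false
[4.1] NOT true = false
[4] false AND true = false
[5] false AND true AND false = false
[6.2] NOT true = false
[6] false AND false = false
[7.1] NOT false = true
[7] true AND true AND true = true
[8] true AND false AND false = false
[root] false OR false OR false OR false OR false OR false OR true OR false = true
Overall: true → honored

Honored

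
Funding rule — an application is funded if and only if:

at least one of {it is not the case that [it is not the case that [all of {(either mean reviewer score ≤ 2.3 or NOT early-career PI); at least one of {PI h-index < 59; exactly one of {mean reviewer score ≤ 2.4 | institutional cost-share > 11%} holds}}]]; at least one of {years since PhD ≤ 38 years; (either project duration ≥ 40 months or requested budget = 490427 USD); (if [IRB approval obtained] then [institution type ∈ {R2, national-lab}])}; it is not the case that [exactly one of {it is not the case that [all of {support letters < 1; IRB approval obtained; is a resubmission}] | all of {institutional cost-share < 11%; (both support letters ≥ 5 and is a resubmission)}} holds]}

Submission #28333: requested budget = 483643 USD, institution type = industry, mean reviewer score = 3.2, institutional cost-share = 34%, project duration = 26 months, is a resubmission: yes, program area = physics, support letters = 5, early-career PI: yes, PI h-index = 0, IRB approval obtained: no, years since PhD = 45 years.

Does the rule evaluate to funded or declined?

Atomic conditions:
  mean reviewer score ≤ 2.3: 3.2 ≤ 2.3 is false
  NOT early-career PI: yes → false
  PI h-index < 59: 0 < 59 is true
  mean reviewer score ≤ 2.4: 3.2 ≤ 2.4 is false
  institutional cost-share > 11%: 34 > 11 is true
  years since PhD ≤ 38 years: 45 ≤ 38 is false
  project duration ≥ 40 months: 26 ≥ 40 is false
  requested budget = 490427 USD: 483643 == 490427 is false
  IRB approval obtained: no → false
  institution type ∈ {R2, national-lab}: industry is not in the set → false
  support letters < 1: 5 < 1 is false
  is a resubmission: yes → true
  institutional cost-share < 11%: 34 < 11 is false
  support letters ≥ 5: 5 ≥ 5 is true
Combine:
[1.1.1.1] false OR false = false
[1.1.1.2.2] exactly-one(false, true) = true
[1.1.1.2] true OR true = true
[1.1.1] false AND true = false
[1.1] NOT false = true
[1] NOT true = false
[2.2] false OR false = false
[2.3] false → false (antecedent false ⇒ implication holds) = true
[2] false OR false OR true = true
[3.1.1.1] false AND false AND true = false
[3.1.1] NOT false = true
[3.1.2.2] true AND true = true
[3.1.2] false AND true = false
[3.1] exactly-one(true, false) = true
[3] NOT true = false
[root] false OR true OR false = true
Overall: true → funded

Funded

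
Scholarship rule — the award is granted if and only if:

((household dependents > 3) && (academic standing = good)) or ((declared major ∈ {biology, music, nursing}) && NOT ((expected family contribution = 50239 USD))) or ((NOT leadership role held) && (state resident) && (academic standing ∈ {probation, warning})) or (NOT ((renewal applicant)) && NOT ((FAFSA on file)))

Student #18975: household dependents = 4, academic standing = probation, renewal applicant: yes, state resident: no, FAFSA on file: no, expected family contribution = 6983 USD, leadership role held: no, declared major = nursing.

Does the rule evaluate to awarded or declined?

Awarded

Atomic conditions:
  household dependents > 3: 4 > 3 is true
  academic standing = good: probation == good is false
  declared major ∈ {biology, music, nursing}: nursing is in the set → true
  expected family contribution = 50239 USD: 6983 == 50239 is false
  NOT leadership role held: no → true
  state resident: no → false
  academic standing ∈ {probation, warning}: probation is in the set → true
  renewal applicant: yes → true
  FAFSA on file: no → false
Combine:
[1] true AND false = false
[2.2] NOT false = true
[2] true AND true = true
[3] true AND false AND true = false
[4.1] NOT true = false
[4.2] NOT false = true
[4] false AND true = false
[root] false OR true OR false OR false = true
Overall: true → awarded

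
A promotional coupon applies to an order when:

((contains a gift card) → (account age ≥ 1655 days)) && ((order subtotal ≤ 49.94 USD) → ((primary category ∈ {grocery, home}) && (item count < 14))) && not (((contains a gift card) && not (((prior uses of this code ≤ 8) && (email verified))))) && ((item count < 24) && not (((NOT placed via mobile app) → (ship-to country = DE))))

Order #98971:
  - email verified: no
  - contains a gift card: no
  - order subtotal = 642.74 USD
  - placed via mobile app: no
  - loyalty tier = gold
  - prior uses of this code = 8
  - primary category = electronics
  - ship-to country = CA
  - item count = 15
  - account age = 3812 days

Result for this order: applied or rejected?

Atomic conditions:
  contains a gift card: no → false
  account age ≥ 1655 days: 3812 ≥ 1655 is true
  order subtotal ≤ 49.94 USD: 642.74 ≤ 49.94 is false
  primary category ∈ {grocery, home}: electronics is not in the set → false
  item count < 14: 15 < 14 is false
  prior uses of this code ≤ 8: 8 ≤ 8 is true
  email verified: no → false
  item count < 24: 15 < 24 is true
  NOT placed via mobile app: no → true
  ship-to country = DE: CA == DE is false
Combine:
[1] false → true (antecedent false ⇒ implication holds) = true
[2.2] false AND false = false
[2] false → false (antecedent false ⇒ implication holds) = true
[3.1.2.1] true AND false = false
[3.1.2] NOT false = true
[3.1] false AND true = false
[3] NOT false = true
[4.2.1] true → false = false
[4.2] NOT false = true
[4] true AND true = true
[root] true AND true AND true AND true = true
Overall: true → applied

Applied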